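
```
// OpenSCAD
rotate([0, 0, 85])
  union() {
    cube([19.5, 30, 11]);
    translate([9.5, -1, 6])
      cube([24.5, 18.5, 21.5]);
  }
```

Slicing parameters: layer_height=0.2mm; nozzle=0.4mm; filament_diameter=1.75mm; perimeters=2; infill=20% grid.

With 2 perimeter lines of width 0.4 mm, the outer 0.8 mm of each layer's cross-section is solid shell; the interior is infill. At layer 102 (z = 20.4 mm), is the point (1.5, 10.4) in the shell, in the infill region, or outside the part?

At z = 20.4 mm: the cube is not intersected at this z (z outside [0, 11]); the cube at (9.5, -1) (footprint 24.5×18.5) is included at this height; Taking the union: only the 24.5×18.5 cube at (9.5, -1) is present, so the union is just that shape — 1 connected region; (rotated 85° about Z; rotation is an isometry so areas/perimeters/island counts are preserved). Overall, the cross-section is a single solid region. Undo the 85° rotation: the query point maps to (10.491, -0.588) in the un-rotated model frame. The nearest boundary edge runs (9.50, -1.00)→(34.00, -1.00); distance from the point to it = 0.41 mm. The point is inside the cross-section, 0.41 mm from the nearest boundary — within the 0.8 mm shell band (2 × 0.4).

shell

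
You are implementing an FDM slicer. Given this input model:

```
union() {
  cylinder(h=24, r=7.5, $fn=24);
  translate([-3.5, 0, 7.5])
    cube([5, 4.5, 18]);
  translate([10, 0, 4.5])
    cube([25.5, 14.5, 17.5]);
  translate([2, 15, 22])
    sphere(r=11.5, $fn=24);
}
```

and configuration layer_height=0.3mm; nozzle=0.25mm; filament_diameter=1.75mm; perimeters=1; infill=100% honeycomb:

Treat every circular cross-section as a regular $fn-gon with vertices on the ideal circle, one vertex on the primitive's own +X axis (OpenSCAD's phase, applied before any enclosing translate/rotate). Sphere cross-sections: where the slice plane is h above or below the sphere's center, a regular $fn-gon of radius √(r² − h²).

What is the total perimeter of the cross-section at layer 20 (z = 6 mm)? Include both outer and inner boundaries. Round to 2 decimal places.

126.99 mm

At z = 6 mm: the r=7.5 cylinder gives a regular 24-gon of circumradius 7.5 (constant along its height) (perimeter = 2·24·7.500·sin(180°/24) = 46.99 mm); the cube at (-3.5, 0) is absent (z outside [7.5, 25.5]); the cube at (10, 0) is present — its section is the full 25.5×14.5 rectangle (perimeter 80.00 mm); the sphere at (2, 15) does not reach this height (|z−center|=16.000 > r=11.5); Merging all regions: the 2 present regions are separate (no shared area or edge), so areas and boundary lengths simply add and each stays a separate island — boundary = 126.99 mm. Overall, the cross-section has 2 separate islands. Total boundary length (outer) = 126.99 mm.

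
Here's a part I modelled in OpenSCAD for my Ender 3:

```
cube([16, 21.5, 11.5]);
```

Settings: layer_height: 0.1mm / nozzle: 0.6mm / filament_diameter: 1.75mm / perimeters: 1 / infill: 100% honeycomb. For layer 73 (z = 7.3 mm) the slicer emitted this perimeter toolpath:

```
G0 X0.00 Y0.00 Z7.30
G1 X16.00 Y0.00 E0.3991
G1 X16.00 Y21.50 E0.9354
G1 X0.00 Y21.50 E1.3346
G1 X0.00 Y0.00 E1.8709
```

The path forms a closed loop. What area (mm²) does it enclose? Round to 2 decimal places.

344.00 mm²

Apply the shoelace formula to the sequence of (X, Y) vertices; enclosed area = 344.00 mm².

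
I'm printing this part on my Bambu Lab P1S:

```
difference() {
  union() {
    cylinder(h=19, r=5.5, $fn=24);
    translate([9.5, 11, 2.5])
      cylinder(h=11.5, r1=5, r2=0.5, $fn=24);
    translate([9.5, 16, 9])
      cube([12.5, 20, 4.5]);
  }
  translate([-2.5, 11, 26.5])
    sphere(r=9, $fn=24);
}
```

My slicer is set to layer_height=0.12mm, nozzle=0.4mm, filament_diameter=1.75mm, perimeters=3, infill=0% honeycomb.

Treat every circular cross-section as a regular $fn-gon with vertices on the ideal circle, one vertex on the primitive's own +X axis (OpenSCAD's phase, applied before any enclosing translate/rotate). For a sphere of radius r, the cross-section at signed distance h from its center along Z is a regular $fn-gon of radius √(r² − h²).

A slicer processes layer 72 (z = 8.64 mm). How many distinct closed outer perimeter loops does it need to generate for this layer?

At z = 8.64 mm: the r=5.5 cylinder gives a regular 24-gon of circumradius 5.5 (constant along its height); the cone at (9.5, 11): at t=0.534 of its height the radius interpolates to r₁+(r₂−r₁)t = 2.597, giving a regular 24-gon of that circumradius; the cube at (9.5, 16) is not intersected at this z (z outside [9, 13.5]); Merging all regions: the 2 present regions are separate (no shared area or edge), so areas and boundary lengths simply add and each stays a separate island — 2 connected regions; the sphere at (-2.5, 11) does not reach this height (|z−center|=17.860 > r=9); After the difference (first − rest): none of the subtracted shapes is present at this height, so that combined region is unchanged — 2 connected regions. The result has 2 disconnected regions.

2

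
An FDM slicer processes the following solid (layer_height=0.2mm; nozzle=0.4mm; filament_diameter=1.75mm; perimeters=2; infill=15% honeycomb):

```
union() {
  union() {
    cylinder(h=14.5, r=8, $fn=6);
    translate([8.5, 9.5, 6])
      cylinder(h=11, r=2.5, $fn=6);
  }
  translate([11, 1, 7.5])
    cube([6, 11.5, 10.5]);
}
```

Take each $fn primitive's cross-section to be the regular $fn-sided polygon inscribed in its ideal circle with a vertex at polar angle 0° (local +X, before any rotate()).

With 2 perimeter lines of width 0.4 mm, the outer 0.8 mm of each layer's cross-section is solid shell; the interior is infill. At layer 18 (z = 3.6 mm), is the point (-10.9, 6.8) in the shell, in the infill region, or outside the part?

outside

At z = 3.6 mm: the r=8 cylinder gives a regular 6-gon of circumradius 8 (constant along its height); the cylinder at (8.5, 9.5) does not reach this height (z outside [6, 17]); Combining (union): only the r=8 cylinder is present, so the union is just that shape — 1 connected region; the cube at (11, 1) is not intersected at this z (z outside [7.5, 18]); Merging all regions: only the result so far is present, so the union is just that shape — 1 connected region. Overall, the cross-section is a single solid region. The nearest boundary edge runs (-4.00, 6.93)→(-8.00, 0.00); distance from the point to it = 5.91 mm. The point is not inside any of the regions above, so it lies outside the cross-section (5.91 mm from the nearest boundary).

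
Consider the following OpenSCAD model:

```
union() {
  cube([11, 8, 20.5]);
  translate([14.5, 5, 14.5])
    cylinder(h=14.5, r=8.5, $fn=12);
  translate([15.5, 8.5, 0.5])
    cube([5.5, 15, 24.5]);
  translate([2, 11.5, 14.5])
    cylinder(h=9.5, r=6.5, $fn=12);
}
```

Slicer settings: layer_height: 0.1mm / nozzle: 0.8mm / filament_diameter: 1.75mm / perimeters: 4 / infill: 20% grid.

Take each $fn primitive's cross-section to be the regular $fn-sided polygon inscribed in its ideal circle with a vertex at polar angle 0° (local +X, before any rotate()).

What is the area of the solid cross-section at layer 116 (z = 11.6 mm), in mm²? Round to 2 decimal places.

At z = 11.6 mm: the cube (footprint 11×8) is included at this height (area 88.00 mm²); the cylinder at (14.5, 5) does not reach this height (z outside [14.5, 29]); the 5.5×15 cube at (15.5, 8.5) contributes its full rectangle (area 82.50 mm²); the cylinder at (2, 11.5) does not reach this height (z outside [14.5, 24]); Combining (union): the 2 present regions are separate (no shared area or edge), so areas and boundary lengths simply add and each stays a separate island — area = 170.50 mm². Overall, the cross-section has 2 separate islands. Net area = 170.50 mm².

170.50 mm²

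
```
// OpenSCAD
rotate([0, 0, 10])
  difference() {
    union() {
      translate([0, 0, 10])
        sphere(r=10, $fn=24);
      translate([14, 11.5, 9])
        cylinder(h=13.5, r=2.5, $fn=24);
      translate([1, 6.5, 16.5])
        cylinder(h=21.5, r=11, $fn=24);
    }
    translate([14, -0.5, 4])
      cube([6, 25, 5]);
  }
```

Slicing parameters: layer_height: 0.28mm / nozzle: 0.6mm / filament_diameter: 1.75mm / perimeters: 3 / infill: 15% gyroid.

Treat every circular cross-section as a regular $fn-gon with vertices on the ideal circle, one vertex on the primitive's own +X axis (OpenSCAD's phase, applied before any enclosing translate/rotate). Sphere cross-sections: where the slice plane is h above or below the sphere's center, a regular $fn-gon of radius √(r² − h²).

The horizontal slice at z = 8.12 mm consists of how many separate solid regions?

At z = 8.12 mm: the r=10 sphere contributes a regular 24-gon of circumradius √(10²−1.88²) = 9.822; the cylinder at (14, 11.5) is not intersected at this z (z outside [9, 22.5]); the cylinder at (1, 6.5) does not reach this height (z outside [16.5, 38]); Taking the union: only the r=10 sphere is present, so the union is just that shape — 1 connected region; the 6×25 cube at (14, -0.5) contributes its full rectangle; After the difference (first − rest): starting from the result so far, the 6×25 cube at (14, -0.5) misses the remaining region (no effect) — 1 connected region; (rotated 10° about Z; rotation is an isometry so areas/perimeters/island counts are preserved). The result has 1 disconnected region.

1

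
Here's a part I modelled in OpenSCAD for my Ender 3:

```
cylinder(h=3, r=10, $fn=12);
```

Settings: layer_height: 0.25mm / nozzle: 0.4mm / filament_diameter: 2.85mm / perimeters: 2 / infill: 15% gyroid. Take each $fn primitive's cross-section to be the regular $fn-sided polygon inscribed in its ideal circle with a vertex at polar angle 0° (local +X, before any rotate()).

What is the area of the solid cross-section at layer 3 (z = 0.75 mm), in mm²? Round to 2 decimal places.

300.00 mm²

At z = 0.75 mm: the r=10 cylinder gives a regular 12-gon of circumradius 10 (constant along its height) (area = (12/2)·10.000²·sin(360°/12) = 300.00 mm²). Overall, the cross-section is a single solid region. Net area = 300.00 mm².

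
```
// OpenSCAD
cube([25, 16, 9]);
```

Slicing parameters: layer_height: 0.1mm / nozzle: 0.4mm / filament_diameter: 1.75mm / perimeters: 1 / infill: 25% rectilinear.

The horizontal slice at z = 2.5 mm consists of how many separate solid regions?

At z = 2.5 mm: the cube (footprint 25×16) is included at this height. The result has 1 disconnected region.

1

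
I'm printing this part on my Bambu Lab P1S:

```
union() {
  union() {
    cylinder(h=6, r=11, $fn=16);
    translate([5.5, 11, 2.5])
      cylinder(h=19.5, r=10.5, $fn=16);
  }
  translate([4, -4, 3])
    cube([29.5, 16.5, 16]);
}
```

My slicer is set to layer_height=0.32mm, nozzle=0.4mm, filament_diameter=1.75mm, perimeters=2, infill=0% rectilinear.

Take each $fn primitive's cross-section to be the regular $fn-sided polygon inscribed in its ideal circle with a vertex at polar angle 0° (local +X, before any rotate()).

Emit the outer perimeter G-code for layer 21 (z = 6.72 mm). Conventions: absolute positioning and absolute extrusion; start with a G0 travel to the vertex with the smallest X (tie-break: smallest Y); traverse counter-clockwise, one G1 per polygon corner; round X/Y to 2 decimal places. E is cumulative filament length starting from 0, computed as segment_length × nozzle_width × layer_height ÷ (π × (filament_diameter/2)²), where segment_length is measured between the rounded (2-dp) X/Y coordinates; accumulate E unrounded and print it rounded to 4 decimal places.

G0 X-5.00 Y11.00 Z6.72
G1 X-4.20 Y6.98 E0.2181
G1 X-1.92 Y3.58 E0.4360
G1 X1.48 Y1.30 E0.6538
G1 X4.00 Y0.80 E0.7905
G1 X4.00 Y-4.00 E1.0460
G1 X33.50 Y-4.00 E2.6159
G1 X33.50 Y12.50 E3.4939
G1 X15.70 Y12.50 E4.4412
G1 X15.20 Y15.02 E4.5779
G1 X12.92 Y18.42 E4.7957
G1 X9.52 Y20.70 E5.0136
G1 X5.50 Y21.50 E5.2317
G1 X1.48 Y20.70 E5.4498
G1 X-1.92 Y18.42 E5.6677
G1 X-4.20 Y15.02 E5.8856
G1 X-5.00 Y11.00 E6.1037

At z = 6.72 mm: the cylinder does not reach this height (z outside [0, 6]); the r=10.5 cylinder at (5.5, 11) gives a regular 16-gon of circumradius 10.5 (constant along its height); Combining (union): only the r=10.5 cylinder at (5.5, 11) is present, so the union is just that shape — 1 connected region; the cube at (4, -4) (footprint 29.5×16.5) is included at this height; Combining (union): the regions partially overlap (shared area 117.68 mm²), so overlapping operands fuse into one piece — 1 connected region. The outline is a single polygon with 16 vertices. Extrusion per mm of travel: 0.4 × 0.32 / (π × 0.875²) = 0.053216. Accumulating E over each segment gives final E = 6.1037.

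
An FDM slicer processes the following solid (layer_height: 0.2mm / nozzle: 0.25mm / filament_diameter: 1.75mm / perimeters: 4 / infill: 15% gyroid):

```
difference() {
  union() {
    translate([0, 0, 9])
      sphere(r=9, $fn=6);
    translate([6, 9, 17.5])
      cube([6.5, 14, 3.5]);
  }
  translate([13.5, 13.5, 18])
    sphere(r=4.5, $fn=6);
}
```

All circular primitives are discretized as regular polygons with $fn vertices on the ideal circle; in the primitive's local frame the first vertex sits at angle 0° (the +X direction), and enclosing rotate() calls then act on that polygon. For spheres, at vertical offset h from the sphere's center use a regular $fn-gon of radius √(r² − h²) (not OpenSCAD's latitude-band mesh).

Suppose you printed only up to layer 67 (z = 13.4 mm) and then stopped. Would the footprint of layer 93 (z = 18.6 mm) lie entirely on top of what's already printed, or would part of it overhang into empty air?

part overhangs

Compare the two slices. At z = 13.4: the sphere: section is a regular 6-gon, circumradius = √(r²−h²) = √(9²−4.4²) = 7.851 (area = (6/2)·7.851²·sin(360°/6) = 160.15 mm²); the cube at (6, 9) is not intersected at this z (z outside [17.5, 21]); Merging all regions: only the r=9 sphere is present, so the union is just that shape — area = 160.15 mm²; the sphere at (13.5, 13.5) is not intersected at this z (|z−center|=4.600 > r=4.5); After the difference (first − rest): none of the subtracted shapes is present at this height, so that combined region is unchanged — area = 160.15 mm². At z = 18.6: the sphere does not reach this height (|z−center|=9.600 > r=9); the cube at (6, 9) (footprint 6.5×14) is included at this height (area 91.00 mm²); Taking the union: only the 6.5×14 cube at (6, 9) is present, so the union is just that shape — area = 91.00 mm²; the r=4.5 sphere at (13.5, 13.5) contributes a regular 6-gon of circumradius √(4.5²−0.6²) = 4.460 (area = (6/2)·4.460²·sin(360°/6) = 51.68 mm²); Subtracting the remaining from the first: starting from the result so far (91.00 mm²), the r=4.5 sphere at (13.5, 13.5) partially overlaps it — only the 18.11 mm² overlap (of its 51.68 mm²) is removed, clipping the outline — area = 72.89 mm². Checking containment: at z = 18.6 the cross-section extends beyond the z = 13.4 cross-section by about 72.89 mm².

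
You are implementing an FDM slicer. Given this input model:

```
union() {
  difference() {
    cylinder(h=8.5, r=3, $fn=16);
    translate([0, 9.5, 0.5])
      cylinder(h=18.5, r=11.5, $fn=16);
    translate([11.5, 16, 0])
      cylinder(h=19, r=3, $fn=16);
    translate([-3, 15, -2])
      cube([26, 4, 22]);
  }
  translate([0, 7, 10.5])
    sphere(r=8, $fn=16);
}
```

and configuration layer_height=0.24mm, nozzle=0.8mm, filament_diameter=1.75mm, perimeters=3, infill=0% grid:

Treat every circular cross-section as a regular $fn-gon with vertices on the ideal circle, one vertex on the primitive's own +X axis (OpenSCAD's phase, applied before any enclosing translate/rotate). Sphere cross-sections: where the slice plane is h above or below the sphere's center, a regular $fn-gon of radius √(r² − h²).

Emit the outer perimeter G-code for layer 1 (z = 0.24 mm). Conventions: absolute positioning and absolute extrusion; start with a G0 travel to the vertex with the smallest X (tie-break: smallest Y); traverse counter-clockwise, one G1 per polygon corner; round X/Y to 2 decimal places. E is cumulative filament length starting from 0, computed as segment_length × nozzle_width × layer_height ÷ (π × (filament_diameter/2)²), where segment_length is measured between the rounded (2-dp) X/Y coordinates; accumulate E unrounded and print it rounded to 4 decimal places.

At z = 0.24 mm: the cylinder: section is a regular 16-gon, circumradius r=3; the cylinder at (0, 9.5) is absent (z outside [0.5, 19]); the r=3 cylinder at (11.5, 16) gives a regular 16-gon of circumradius 3 (constant along its height); the 26×4 cube at (-3, 15) contributes its full rectangle; Subtracting the remaining from the first: starting from the r=3 cylinder, the r=3 cylinder at (11.5, 16) misses the remaining region (no effect); the 26×4 cube at (-3, 15) misses the remaining region (no effect) — 1 connected region; the sphere at (0, 7) is absent (|z−center|=10.260 > r=8); Combining (union): only that combined region is present, so the union is just that shape — 1 connected region. The outline is a single polygon with 16 vertices. Extrusion per mm of travel: 0.8 × 0.24 / (π × 0.875²) = 0.079824. Accumulating E over each segment gives final E = 1.4946.

G0 X-3.00 Y0.00 Z0.24
G1 X-2.77 Y-1.15 E0.0936
G1 X-2.12 Y-2.12 E0.1868
G1 X-1.15 Y-2.77 E0.2800
G1 X0.00 Y-3.00 E0.3736
G1 X1.15 Y-2.77 E0.4673
G1 X2.12 Y-2.12 E0.5605
G1 X2.77 Y-1.15 E0.6537
G1 X3.00 Y0.00 E0.7473
G1 X2.77 Y1.15 E0.8409
G1 X2.12 Y2.12 E0.9341
G1 X1.15 Y2.77 E1.0273
G1 X0.00 Y3.00 E1.1209
G1 X-1.15 Y2.77 E1.2146
G1 X-2.12 Y2.12 E1.3078
G1 X-2.77 Y1.15 E1.4010
G1 X-3.00 Y0.00 E1.4946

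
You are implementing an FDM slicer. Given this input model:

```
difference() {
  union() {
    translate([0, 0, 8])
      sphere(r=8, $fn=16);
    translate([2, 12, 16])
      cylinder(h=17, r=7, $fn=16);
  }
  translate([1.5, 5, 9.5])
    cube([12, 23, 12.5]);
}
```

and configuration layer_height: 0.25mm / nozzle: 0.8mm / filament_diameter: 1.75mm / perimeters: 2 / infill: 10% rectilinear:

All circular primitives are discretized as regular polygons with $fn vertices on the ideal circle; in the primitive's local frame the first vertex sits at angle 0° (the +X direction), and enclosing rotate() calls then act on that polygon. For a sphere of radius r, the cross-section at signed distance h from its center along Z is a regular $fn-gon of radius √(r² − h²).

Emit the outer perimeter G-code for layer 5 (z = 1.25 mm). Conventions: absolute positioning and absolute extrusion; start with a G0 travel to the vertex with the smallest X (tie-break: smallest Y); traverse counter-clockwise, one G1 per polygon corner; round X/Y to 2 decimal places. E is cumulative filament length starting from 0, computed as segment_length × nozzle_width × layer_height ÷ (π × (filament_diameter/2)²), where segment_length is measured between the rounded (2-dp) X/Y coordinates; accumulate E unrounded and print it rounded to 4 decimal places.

At z = 1.25 mm: the sphere: section is a regular 16-gon, circumradius = √(r²−h²) = √(8²−6.75²) = 4.294; the cylinder at (2, 12) is not intersected at this z (z outside [16, 33]); Merging all regions: only the r=8 sphere is present, so the union is just that shape — 1 connected region; the cube at (1.5, 5) is not intersected at this z (z outside [9.5, 22]); Taking the first minus the rest: none of the subtracted shapes is present at this height, so the result so far is unchanged — 1 connected region. The outline is a single polygon with 16 vertices. Extrusion per mm of travel: 0.8 × 0.25 / (π × 0.875²) = 0.083150. Accumulating E over each segment gives final E = 2.2295.

G0 X-4.29 Y0.00 Z1.25
G1 X-3.97 Y-1.64 E0.1389
G1 X-3.04 Y-3.04 E0.2787
G1 X-1.64 Y-3.97 E0.4184
G1 X0.00 Y-4.29 E0.5574
G1 X1.64 Y-3.97 E0.6963
G1 X3.04 Y-3.04 E0.8361
G1 X3.97 Y-1.64 E0.9758
G1 X4.29 Y0.00 E1.1148
G1 X3.97 Y1.64 E1.2537
G1 X3.04 Y3.04 E1.3935
G1 X1.64 Y3.97 E1.5332
G1 X0.00 Y4.29 E1.6722
G1 X-1.64 Y3.97 E1.8111
G1 X-3.04 Y3.04 E1.9508
G1 X-3.97 Y1.64 E2.0906
G1 X-4.29 Y0.00 E2.2295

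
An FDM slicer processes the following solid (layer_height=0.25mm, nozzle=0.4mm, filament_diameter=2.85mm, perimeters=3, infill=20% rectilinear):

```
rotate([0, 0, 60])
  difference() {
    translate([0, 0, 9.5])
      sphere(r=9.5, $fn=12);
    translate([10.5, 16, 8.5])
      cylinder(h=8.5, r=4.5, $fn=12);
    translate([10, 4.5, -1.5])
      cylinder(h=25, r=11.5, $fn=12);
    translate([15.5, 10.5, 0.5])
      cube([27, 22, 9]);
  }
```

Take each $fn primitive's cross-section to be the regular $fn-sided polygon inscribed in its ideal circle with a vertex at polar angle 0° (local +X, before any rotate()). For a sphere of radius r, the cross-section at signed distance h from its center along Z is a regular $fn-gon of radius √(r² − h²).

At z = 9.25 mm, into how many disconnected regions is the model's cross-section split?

At z = 9.25 mm: the r=9.5 sphere slices to a regular 12-gon of circumradius 9.497 (√(r²−h²) with h=0.25 from center); the cylinder at (10.5, 16): section is a regular 12-gon, circumradius r=4.5; the cylinder at (10, 4.5): section is a regular 12-gon, circumradius r=11.5; the cube at (15.5, 10.5) (footprint 27×22) is included at this height; Taking the first minus the rest: starting from the r=9.5 sphere, the r=4.5 cylinder at (10.5, 16) misses the remaining region (no effect); the r=11.5 cylinder at (10, 4.5) partially overlaps it — only the 115.74 mm² overlap (of its 396.75 mm²) is removed, clipping the outline; the 27×22 cube at (15.5, 10.5) misses the remaining region (no effect) — 1 connected region; (rotated 60° about Z; rotation is an isometry so areas/perimeters/island counts are preserved). The result has 1 disconnected region.

1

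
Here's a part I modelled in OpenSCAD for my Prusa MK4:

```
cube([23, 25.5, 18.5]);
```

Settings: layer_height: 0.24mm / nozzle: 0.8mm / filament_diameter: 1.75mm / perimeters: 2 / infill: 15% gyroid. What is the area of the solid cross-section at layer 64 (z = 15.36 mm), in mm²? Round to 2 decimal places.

586.50 mm²

At z = 15.36 mm: the cube is present — its section is the full 23×25.5 rectangle (area 586.50 mm²). Overall, the cross-section is a single solid region. Net area = 586.50 mm².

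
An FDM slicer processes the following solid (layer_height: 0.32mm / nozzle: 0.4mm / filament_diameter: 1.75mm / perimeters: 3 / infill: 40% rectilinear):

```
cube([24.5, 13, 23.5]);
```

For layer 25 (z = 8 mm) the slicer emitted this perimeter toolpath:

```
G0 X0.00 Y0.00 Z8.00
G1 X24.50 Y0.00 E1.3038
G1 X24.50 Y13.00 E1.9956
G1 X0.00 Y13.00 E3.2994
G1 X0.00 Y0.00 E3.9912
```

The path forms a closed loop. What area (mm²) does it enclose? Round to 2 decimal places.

Apply the shoelace formula to the sequence of (X, Y) vertices; enclosed area = 318.50 mm².

318.50 mm²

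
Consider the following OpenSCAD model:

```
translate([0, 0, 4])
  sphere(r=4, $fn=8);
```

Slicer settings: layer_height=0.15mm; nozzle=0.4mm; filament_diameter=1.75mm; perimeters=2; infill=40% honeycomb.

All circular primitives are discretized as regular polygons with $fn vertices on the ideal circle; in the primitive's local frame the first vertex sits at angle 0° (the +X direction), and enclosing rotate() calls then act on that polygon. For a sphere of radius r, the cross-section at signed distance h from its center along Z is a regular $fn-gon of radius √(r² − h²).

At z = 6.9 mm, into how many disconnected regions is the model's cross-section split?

At z = 6.9 mm: the r=4 sphere slices to a regular 8-gon of circumradius 2.755 (√(r²−h²) with h=2.9 from center). The result has 1 disconnected region.

1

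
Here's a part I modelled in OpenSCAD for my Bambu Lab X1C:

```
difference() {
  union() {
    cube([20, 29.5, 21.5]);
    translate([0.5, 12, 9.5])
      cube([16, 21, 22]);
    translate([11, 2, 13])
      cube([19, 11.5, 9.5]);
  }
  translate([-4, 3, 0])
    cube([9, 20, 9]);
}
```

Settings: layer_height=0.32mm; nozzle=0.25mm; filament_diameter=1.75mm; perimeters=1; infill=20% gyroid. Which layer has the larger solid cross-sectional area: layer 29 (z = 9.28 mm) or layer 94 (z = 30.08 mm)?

Layer 29 (z = 9.28): the cube (footprint 20×29.5) is included at this height (area 590.00 mm²); the cube at (0.5, 12) is absent (z outside [9.5, 31.5]); the cube at (11, 2) does not reach this height (z outside [13, 22.5]); Combining (union): only the 20×29.5 cube is present, so the union is just that shape — area = 590.00 mm²; the cube at (-4, 3) is absent (z outside [0, 9]); Taking the first minus the rest: none of the subtracted shapes is present at this height, so the result so far is unchanged — area = 590.00 mm². So its area = 590.00 mm². Layer 94 (z = 30.08): the cube is absent (z outside [0, 21.5]); the 16×21 cube at (0.5, 12) contributes its full rectangle (area 336.00 mm²); the cube at (11, 2) is not intersected at this z (z outside [13, 22.5]); Combining (union): only the 16×21 cube at (0.5, 12) is present, so the union is just that shape — area = 336.00 mm²; the cube at (-4, 3) does not reach this height (z outside [0, 9]); Taking the first minus the rest: none of the subtracted shapes is present at this height, so that combined region is unchanged — area = 336.00 mm². So its area = 336.00 mm². Layer 29 is larger (590.00 vs 336.00 mm²).

layer 29 (z = 9.28 mm)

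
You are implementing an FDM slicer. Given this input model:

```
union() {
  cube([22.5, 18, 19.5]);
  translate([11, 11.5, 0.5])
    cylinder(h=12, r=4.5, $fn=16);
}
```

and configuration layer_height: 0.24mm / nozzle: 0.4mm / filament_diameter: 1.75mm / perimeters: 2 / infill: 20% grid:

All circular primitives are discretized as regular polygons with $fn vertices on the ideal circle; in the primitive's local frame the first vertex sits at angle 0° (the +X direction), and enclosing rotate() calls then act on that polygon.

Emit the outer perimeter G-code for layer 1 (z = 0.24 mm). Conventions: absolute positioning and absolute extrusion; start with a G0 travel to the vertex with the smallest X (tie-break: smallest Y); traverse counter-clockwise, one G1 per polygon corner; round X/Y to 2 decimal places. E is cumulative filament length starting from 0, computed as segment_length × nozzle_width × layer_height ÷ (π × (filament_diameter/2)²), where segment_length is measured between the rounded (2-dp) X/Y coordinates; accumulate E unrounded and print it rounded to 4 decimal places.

At z = 0.24 mm: the 22.5×18 cube contributes its full rectangle; the cylinder at (11, 11.5) does not reach this height (z outside [0.5, 12.5]); Taking the union: only the 22.5×18 cube is present, so the union is just that shape — 1 connected region. The outline is a single polygon with 4 vertices. Extrusion per mm of travel: 0.4 × 0.24 / (π × 0.875²) = 0.039912. Accumulating E over each segment gives final E = 3.2329.

G0 X0.00 Y0.00 Z0.24
G1 X22.50 Y0.00 E0.8980
G1 X22.50 Y18.00 E1.6164
G1 X0.00 Y18.00 E2.5145
G1 X0.00 Y0.00 E3.2329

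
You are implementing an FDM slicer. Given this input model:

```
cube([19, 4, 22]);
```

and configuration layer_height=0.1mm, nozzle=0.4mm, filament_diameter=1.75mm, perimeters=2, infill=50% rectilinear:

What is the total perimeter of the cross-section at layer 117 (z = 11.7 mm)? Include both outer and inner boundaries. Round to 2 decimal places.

At z = 11.7 mm: the cube (footprint 19×4) is included at this height (perimeter 46.00 mm). Overall, the cross-section is a single solid region. Total boundary length (outer) = 46.00 mm.

46.00 mm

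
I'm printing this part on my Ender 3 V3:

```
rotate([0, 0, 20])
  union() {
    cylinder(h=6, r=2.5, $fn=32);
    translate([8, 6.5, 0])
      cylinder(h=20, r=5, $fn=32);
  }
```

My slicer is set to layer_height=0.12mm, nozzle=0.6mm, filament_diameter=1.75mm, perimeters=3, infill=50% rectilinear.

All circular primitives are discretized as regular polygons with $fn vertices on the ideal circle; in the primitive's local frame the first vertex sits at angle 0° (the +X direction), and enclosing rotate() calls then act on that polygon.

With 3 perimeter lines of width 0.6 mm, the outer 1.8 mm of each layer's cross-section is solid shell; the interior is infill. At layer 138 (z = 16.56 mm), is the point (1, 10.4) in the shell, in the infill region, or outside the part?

shell

At z = 16.56 mm: the cylinder is absent (z outside [0, 6]); the cylinder at (8, 6.5): section is a regular 32-gon, circumradius r=5; Merging all regions: only the r=5 cylinder at (8, 6.5) is present, so the union is just that shape — 1 connected region; (whole slice rotated 20° about Z — lengths, areas and connectivity unchanged). Overall, the cross-section is a single solid region. Undo the 20° rotation: the query point maps to (4.497, 9.431) in the un-rotated model frame. The nearest boundary edge runs (4.46, 10.04)→(3.84, 9.28); distance from the point to it = 0.41 mm. The point is inside the cross-section, 0.41 mm from the nearest boundary — within the 1.8 mm shell band (3 × 0.6).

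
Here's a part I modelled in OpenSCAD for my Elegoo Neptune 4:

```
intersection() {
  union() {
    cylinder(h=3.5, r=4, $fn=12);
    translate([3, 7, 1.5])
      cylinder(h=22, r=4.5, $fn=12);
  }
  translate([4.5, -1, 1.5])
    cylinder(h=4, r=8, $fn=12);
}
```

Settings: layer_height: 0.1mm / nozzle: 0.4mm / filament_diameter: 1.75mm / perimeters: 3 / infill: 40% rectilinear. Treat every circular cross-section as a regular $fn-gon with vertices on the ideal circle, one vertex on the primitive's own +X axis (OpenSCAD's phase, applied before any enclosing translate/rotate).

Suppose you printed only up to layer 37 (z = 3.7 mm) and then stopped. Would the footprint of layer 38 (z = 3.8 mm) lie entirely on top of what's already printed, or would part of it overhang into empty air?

Compare the two slices. At z = 3.7: the cylinder does not reach this height (z outside [0, 3.5]); the r=4.5 cylinder at (3, 7) gives a regular 12-gon of circumradius 4.5 (constant along its height) (area = (12/2)·4.500²·sin(360°/12) = 60.75 mm²); Taking the union: only the r=4.5 cylinder at (3, 7) is present, so the union is just that shape — area = 60.75 mm²; the r=8 cylinder at (4.5, -1) contributes a regular 12-gon of circumradius 8 (area = (12/2)·8.000²·sin(360°/12) = 192.00 mm²); Taking the intersection: the r=8 cylinder at (4.5, -1) partially overlaps the result so far; clipping to the common part keeps 23.97 mm² — area = 23.97 mm². At z = 3.8: the cylinder is not intersected at this z (z outside [0, 3.5]); the r=4.5 cylinder at (3, 7) contributes a regular 12-gon of circumradius 4.5 (area = (12/2)·4.500²·sin(360°/12) = 60.75 mm²); Merging all regions: only the r=4.5 cylinder at (3, 7) is present, so the union is just that shape — area = 60.75 mm²; the r=8 cylinder at (4.5, -1) contributes a regular 12-gon of circumradius 8 (area = (12/2)·8.000²·sin(360°/12) = 192.00 mm²); Taking the intersection: the r=8 cylinder at (4.5, -1) partially overlaps that combined region; clipping to the common part keeps 23.97 mm² — area = 23.97 mm². Checking containment: the cross-section at z = 3.8 is a subset of the cross-section at z = 3.7.

entirely on top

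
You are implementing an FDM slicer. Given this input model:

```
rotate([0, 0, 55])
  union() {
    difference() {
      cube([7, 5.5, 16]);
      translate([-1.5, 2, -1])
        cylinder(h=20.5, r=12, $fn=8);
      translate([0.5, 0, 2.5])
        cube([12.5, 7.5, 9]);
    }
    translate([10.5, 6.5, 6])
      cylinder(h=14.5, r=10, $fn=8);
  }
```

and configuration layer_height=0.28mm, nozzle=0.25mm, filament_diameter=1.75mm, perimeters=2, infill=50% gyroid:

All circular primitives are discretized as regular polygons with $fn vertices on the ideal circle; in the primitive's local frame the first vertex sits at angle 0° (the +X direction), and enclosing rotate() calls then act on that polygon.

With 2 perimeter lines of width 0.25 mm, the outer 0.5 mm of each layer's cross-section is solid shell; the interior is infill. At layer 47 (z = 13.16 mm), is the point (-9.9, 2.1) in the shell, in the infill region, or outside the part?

At z = 13.16 mm: the 7×5.5 cube contributes its full rectangle; the r=12 cylinder at (-1.5, 2) gives a regular 8-gon of circumradius 12 (constant along its height); the cube at (0.5, 0) is absent (z outside [2.5, 11.5]); After the difference (first − rest): starting from the 7×5.5 cube, the r=12 cylinder at (-1.5, 2) covers all of what remains (removes everything) — nothing remains; the r=10 cylinder at (10.5, 6.5) contributes a regular 8-gon of circumradius 10; Combining (union): only the r=10 cylinder at (10.5, 6.5) is present, so the union is just that shape — 1 connected region; (whole slice rotated 55° about Z — lengths, areas and connectivity unchanged). Overall, the cross-section is a single solid region. Undo the 55° rotation: the query point maps to (-3.958, 9.314) in the un-rotated model frame. The nearest boundary edge runs (3.43, 13.57)→(0.50, 6.50); distance from the point to it = 5.20 mm. The point is not inside any of the regions above, so it lies outside the cross-section (5.20 mm from the nearest boundary).

outside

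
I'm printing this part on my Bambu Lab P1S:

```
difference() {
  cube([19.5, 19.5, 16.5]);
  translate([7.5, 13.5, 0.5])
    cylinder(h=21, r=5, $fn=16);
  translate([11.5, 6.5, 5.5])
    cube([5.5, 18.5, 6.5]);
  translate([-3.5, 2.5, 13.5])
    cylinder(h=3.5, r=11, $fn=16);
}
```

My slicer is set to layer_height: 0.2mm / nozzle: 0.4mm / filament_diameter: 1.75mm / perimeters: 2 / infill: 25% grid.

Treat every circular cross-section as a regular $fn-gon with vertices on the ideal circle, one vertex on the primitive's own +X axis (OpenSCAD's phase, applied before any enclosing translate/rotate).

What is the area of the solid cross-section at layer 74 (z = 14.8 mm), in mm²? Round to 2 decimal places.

230.75 mm²

At z = 14.8 mm: the cube is present — its section is the full 19.5×19.5 rectangle (area 380.25 mm²); the cylinder at (7.5, 13.5): section is a regular 16-gon, circumradius r=5 (area = (16/2)·5.000²·sin(360°/16) = 76.54 mm²); the cube at (11.5, 6.5) does not reach this height (z outside [5.5, 12]); the r=11 cylinder at (-3.5, 2.5) gives a regular 16-gon of circumradius 11 (constant along its height) (area = (16/2)·11.000²·sin(360°/16) = 370.44 mm²); Subtracting the remaining from the first: starting from the 19.5×19.5 cube (380.25 mm²), the r=5 cylinder at (7.5, 13.5) lies wholly inside it (removes its full 76.54 mm² and its 31.21 mm outline becomes a hole wall); the r=11 cylinder at (-3.5, 2.5) partially overlaps it — only the 72.96 mm² overlap (of its 370.44 mm²) is removed, clipping the outline — area = 230.75 mm². Overall, the cross-section is a single solid region. Net area = 230.75 mm².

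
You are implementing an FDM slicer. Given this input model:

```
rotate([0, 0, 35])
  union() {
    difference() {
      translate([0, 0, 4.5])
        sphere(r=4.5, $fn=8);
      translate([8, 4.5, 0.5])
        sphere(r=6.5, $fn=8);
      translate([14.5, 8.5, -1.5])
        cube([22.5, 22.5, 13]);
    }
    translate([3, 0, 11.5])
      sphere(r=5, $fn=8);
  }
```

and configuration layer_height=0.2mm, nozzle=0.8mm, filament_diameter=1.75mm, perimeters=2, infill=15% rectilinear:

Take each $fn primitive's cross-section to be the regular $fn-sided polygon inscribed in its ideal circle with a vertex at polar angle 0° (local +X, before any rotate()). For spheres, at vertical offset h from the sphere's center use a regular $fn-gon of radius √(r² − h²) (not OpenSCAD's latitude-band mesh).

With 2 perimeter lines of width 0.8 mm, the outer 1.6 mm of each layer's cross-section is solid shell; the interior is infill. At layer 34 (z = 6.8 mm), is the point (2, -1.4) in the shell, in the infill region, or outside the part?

shell

At z = 6.8 mm: the r=4.5 sphere slices to a regular 8-gon of circumradius 3.868 (√(r²−h²) with h=2.3 from center); the r=6.5 sphere at (8, 4.5) contributes a regular 8-gon of circumradius √(6.5²−6.3²) = 1.600; the 22.5×22.5 cube at (14.5, 8.5) contributes its full rectangle; After the difference (first − rest): starting from the r=4.5 sphere, the r=6.5 sphere at (8, 4.5) misses the remaining region (no effect); the 22.5×22.5 cube at (14.5, 8.5) misses the remaining region (no effect) — 1 connected region; the sphere at (3, 0): section is a regular 8-gon, circumradius = √(r²−h²) = √(5²−4.7²) = 1.706; Merging all regions: the regions partially overlap (shared area 5.86 mm²), so overlapping operands fuse into one piece — 1 connected region; (whole slice rotated 35° about Z — lengths, areas and connectivity unchanged). Overall, the cross-section is a single solid region. Undo the 35° rotation: the query point maps to (0.835, -2.294) in the un-rotated model frame. The nearest boundary edge runs (2.73, -2.73)→(-0.00, -3.87); distance from the point to it = 1.13 mm. The point is inside the cross-section, 1.13 mm from the nearest boundary — within the 1.6 mm shell band (2 × 0.8).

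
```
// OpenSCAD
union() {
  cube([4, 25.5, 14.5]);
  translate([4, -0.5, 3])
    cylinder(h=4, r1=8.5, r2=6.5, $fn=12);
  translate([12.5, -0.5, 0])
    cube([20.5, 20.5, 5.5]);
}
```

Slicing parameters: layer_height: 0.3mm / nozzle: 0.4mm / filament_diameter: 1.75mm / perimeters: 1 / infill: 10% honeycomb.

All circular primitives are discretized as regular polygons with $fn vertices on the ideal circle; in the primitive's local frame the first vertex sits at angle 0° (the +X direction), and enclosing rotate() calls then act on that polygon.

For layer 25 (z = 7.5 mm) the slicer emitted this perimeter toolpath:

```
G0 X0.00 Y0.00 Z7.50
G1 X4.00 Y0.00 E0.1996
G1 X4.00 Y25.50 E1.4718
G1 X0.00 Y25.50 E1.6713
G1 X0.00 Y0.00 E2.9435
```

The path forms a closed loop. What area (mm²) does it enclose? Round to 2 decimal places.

Apply the shoelace formula to the sequence of (X, Y) vertices; enclosed area = 102.00 mm².

102.00 mm²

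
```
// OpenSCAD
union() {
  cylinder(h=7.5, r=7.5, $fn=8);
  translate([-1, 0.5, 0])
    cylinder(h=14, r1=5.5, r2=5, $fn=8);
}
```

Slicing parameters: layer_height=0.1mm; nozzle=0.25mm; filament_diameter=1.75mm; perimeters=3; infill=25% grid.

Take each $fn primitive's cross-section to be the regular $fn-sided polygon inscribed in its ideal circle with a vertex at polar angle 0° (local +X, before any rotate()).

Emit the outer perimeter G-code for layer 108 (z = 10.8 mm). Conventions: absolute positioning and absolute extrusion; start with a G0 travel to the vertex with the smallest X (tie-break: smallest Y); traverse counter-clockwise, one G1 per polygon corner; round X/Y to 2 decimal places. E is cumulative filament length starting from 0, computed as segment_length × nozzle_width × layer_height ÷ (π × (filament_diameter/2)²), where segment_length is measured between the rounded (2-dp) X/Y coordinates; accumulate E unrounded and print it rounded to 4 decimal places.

At z = 10.8 mm: the cylinder is absent (z outside [0, 7.5]); the cone at (-1, 0.5) contributes a regular 8-gon of circumradius 5.114 (interpolated between r1=5.5 and r2=5 at t=0.771); Merging all regions: only the cone at (-1, 0.5) is present, so the union is just that shape — 1 connected region. The outline is a single polygon with 8 vertices. Extrusion per mm of travel: 0.25 × 0.1 / (π × 0.875²) = 0.010394. Accumulating E over each segment gives final E = 0.3255.

G0 X-6.11 Y0.50 Z10.80
G1 X-4.62 Y-3.12 E0.0407
G1 X-1.00 Y-4.61 E0.0814
G1 X2.62 Y-3.12 E0.1221
G1 X4.11 Y0.50 E0.1628
G1 X2.62 Y4.12 E0.2034
G1 X-1.00 Y5.61 E0.2441
G1 X-4.62 Y4.12 E0.2848
G1 X-6.11 Y0.50 E0.3255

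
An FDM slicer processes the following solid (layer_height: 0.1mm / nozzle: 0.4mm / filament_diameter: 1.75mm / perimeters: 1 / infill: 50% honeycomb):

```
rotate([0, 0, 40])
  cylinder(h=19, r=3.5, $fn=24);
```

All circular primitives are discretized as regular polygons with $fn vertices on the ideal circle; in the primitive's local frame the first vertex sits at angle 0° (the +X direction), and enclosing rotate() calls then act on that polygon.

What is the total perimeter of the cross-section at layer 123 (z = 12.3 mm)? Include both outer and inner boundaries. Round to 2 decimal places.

At z = 12.3 mm: the cylinder: section is a regular 24-gon, circumradius r=3.5 (perimeter = 2·24·3.500·sin(180°/24) = 21.93 mm); (whole slice rotated 40° about Z — lengths, areas and connectivity unchanged). Overall, the cross-section is a single solid region. Total boundary length (outer) = 21.93 mm.

21.93 mm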